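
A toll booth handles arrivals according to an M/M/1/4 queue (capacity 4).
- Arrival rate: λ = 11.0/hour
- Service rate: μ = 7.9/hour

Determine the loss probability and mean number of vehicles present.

ρ = λ/μ = 11.0/7.9 = 1.3924
P₀ = (1-ρ)/(1-ρ^(K+1)) = (1-1.3924)/(1-1.3924^5) = -0.3924/-4.2338 = 0.09268
P_K = P₀×ρ^K = 0.09268 × 1.3924^4 = 0.09268 × 3.7589 = 0.3484
Blocking probability P_4 = 0.3484 (34.84%)
L = ρ[1 - (K+1)ρ^K + Kρ^(K+1)] / [(1-ρ)(1-ρ^(K+1))]
L = 1.3924 × (1 - 5×3.758859 + 4×5.233836) / ((1 - 1.3924) × (1 - 5.233836)) = 2.6325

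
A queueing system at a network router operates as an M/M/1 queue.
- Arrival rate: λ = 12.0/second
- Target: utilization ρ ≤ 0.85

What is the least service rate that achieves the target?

ρ = λ/μ, so μ = λ/ρ
μ ≥ 12.0/0.85 = 14.1176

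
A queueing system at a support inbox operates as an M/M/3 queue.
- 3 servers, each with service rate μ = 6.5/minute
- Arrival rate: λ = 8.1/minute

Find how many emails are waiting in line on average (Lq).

Traffic intensity: ρ = λ/(cμ) = 8.1/(3×6.5) = 0.4154
Since ρ = 0.4154 < 1, system is stable.
Offered load a = λ/μ = cρ = 8.1/6.5 = 1.2462
P₀ = [ Σₙ₌₀^2 aⁿ/n! + a^3/(3!(1-ρ)) ]⁻¹
Σ = a^0/0! + a^1/1! + a^2/2! = 1.0000 + 1.2462 + 0.7764 = 3.0226
a^3/(3!(1-ρ)) = 1.9352/(6 × 0.5846) = 0.5517
P₀ = 1/(3.0226 + 0.5517) = 0.2798
Lq = P₀·a^3·ρ / (3!(1-ρ)²) = 0.2798 × 1.9352 × 0.4154 / (6 × 0.3418) = 0.1097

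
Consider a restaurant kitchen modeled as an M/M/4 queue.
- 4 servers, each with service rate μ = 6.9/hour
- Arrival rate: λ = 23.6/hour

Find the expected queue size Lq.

Traffic intensity: ρ = λ/(cμ) = 23.6/(4×6.9) = 0.8551
Since ρ = 0.8551 < 1, system is stable.
Offered load a = λ/μ = cρ = 23.6/6.9 = 3.4203
P₀ = [ Σₙ₌₀^3 aⁿ/n! + a^4/(4!(1-ρ)) ]⁻¹
Σ = a^0/0! + a^1/1! + a^2/2! + a^3/3! = 1.0000 + 3.4203 + 5.8492 + 6.6686 = 16.9381
a^4/(4!(1-ρ)) = 136.8522/(24 × 0.1449275) = 39.3450
P₀ = 1/(16.9381 + 39.3450) = 0.01777
Lq = P₀·a^4·ρ / (4!(1-ρ)²) = 0.0177673 × 136.8522 × 0.855072 / (24 × 0.0210040) = 4.1244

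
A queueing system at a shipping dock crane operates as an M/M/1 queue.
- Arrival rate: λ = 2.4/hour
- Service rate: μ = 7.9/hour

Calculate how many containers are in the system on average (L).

ρ = λ/μ = 2.4/7.9 = 0.3038
For M/M/1: L = λ/(μ-λ)
L = 2.4/(7.9-2.4) = 2.4/5.50
L = 0.4364 containers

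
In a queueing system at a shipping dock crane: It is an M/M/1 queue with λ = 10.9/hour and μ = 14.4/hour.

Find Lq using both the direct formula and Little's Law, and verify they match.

Method 1 (direct): Lq = λ²/(μ(μ-λ)) = 118.81/(14.4 × 3.50) = 2.3573

Method 2 (Little's Law):
W = 1/(μ-λ) = 1/3.50 = 0.28571
Wq = W - 1/μ = 0.28571 - 0.069444 = 0.21627
Lq = λWq = 10.9 × 0.21627 = 2.3573 ✔ (matches Method 1)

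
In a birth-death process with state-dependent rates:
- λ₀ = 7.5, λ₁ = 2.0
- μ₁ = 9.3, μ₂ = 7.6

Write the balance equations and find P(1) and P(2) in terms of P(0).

Balance equations:
State 0: λ₀P₀ = μ₁P₁ → P₁ = (λ₀/μ₁)P₀ = (7.5/9.3)P₀ = 0.8065P₀
State 1: P₂ = (λ₀λ₁)/(μ₁μ₂)P₀ = (7.5×2.0)/(9.3×7.6)P₀ = 0.2122P₀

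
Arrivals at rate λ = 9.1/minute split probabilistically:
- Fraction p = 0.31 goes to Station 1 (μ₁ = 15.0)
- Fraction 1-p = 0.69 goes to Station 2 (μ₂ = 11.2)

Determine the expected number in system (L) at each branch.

Effective rates: λ₁ = 9.1×0.31 = 2.821, λ₂ = 9.1×0.69 = 6.279
Station 1: ρ₁ = 2.821/15.0 = 0.18807, L₁ = ρ₁/(1-ρ₁) = 0.18807/(1-0.18807) = 0.2316
Station 2: ρ₂ = 6.279/11.2 = 0.560625, L₂ = ρ₂/(1-ρ₂) = 0.560625/(1-0.560625) = 1.2760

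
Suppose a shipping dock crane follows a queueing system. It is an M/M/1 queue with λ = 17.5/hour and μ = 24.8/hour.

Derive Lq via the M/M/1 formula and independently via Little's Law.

Method 1 (direct): Lq = λ²/(μ(μ-λ)) = 306.25/(24.8 × 7.30) = 1.6916

Method 2 (Little's Law):
W = 1/(μ-λ) = 1/7.30 = 0.1369863
Wq = W - 1/μ = 0.1369863 - 0.04032258 = 0.096664
Lq = λWq = 17.5 × 0.096664 = 1.6916 ✔ (matches Method 1)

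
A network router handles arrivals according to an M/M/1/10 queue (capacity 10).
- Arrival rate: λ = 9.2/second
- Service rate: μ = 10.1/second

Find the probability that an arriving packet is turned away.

ρ = λ/μ = 9.2/10.1 = 0.91089
P₀ = (1-ρ)/(1-ρ^(K+1)) = (1-0.91089)/(1-0.91089^11) = 0.08911/0.6418 = 0.1388
P_K = P₀×ρ^K = 0.13884 × 0.91089^10 = 0.13884 × 0.39324 = 0.05460
Blocking probability = 5.46%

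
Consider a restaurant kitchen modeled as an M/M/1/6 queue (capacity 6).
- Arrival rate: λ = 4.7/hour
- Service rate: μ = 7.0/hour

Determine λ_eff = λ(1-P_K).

ρ = λ/μ = 4.7/7.0 = 0.67143
P₀ = (1-ρ)/(1-ρ^(K+1)) = (1-0.67143)/(1-0.67143^7) = 0.3286/0.9385 = 0.3501
P_K = P₀×ρ^K = 0.3501 × 0.67143^6 = 0.3501 × 0.09162 = 0.03208
λ_eff = λ(1-P_K) = 4.7 × (1 - 0.03208) = 4.7 × 0.96792 = 4.5492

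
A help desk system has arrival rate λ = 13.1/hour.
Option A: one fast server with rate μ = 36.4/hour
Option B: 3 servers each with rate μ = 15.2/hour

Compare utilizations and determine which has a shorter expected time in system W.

Option A: single server μ = 36.4 (M/M/1)
  ρ_A = 13.1/36.4 = 0.3599
  W_A = 1/(μ-λ) = 1/(36.4-13.1) = 1/23.30 = 0.04292

Option B: 3 servers μ = 15.2 (M/M/3)
  ρ_B = λ/(cμ) = 13.1/(3×15.2) = 0.2873
  Offered load a = λ/μ = cρ = 13.1/15.2 = 0.8618
  P₀ = [ Σₙ₌₀^2 aⁿ/n! + a^3/(3!(1-ρ)) ]⁻¹
  Σ = a^0/0! + a^1/1! + a^2/2! = 1.0000 + 0.8618 + 0.3714 = 2.2332
  a^3/(3!(1-ρ)) = 0.6402/(6 × 0.7127) = 0.1497
  P₀ = 1/(2.2332 + 0.1497) = 0.4197
  Lq = P₀·a^3·ρ / (3!(1-ρ)²) = 0.41965 × 0.64015 × 0.28728 / (6 × 0.50797) = 0.02532
  Wq_B = Lq/λ = 0.02532/13.1 = 0.001933
  W_B = Wq_B + 1/μ = 0.001933 + 0.06579 = 0.06772

Since W_A = 0.04292 < W_B = 0.06772, Option A (single fast server) has the shorter time in system.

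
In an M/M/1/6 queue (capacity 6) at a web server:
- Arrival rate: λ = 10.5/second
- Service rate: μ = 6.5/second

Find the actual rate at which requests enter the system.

ρ = λ/μ = 10.5/6.5 = 1.6154
P₀ = (1-ρ)/(1-ρ^(K+1)) = (1-1.6154)/(1-1.6154^7) = -0.6154/-27.7052 = 0.02221
P_K = P₀×ρ^K = 0.02221 × 1.6154^6 = 0.02221 × 17.7697 = 0.3947
λ_eff = λ(1-P_K) = 10.5 × (1 - 0.3947) = 10.5 × 0.6053 = 6.3556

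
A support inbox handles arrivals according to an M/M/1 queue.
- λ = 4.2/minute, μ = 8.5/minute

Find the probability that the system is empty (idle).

ρ = λ/μ = 4.2/8.5 = 0.4941
P(0) = 1 - ρ = 1 - 0.4941 = 0.5059
The server is idle 50.59% of the time.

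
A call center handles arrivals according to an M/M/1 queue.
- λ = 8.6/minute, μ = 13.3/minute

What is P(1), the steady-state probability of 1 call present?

ρ = λ/μ = 8.6/13.3 = 0.6466
P(n) = (1-ρ)ρⁿ
P(1) = (1-0.6466) × 0.6466^1
P(1) = 0.3534 × 0.6466
P(1) = 0.2285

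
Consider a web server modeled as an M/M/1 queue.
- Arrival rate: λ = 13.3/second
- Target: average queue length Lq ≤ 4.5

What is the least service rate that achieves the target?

For M/M/1: Lq = λ²/(μ(μ-λ))
Need Lq ≤ 4.5, i.e. μ(μ-λ) ≥ λ²/4.5
μ² - 13.3μ - 176.89/4.5 ≥ 0  →  μ² - 13.3μ - 39.3089 ≥ 0
Quadratic formula (positive root): μ = [λ + √(λ² + 4×39.3089)]/2
Discriminant: 176.89 + 4×39.3089 = 334.1256, √334.1256 = 18.2791
μ ≥ (13.3 + 18.2791)/2 = 15.7896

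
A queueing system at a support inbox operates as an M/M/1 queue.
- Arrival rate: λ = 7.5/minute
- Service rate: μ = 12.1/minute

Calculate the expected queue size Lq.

ρ = λ/μ = 7.5/12.1 = 0.6198
For M/M/1: Lq = λ²/(μ(μ-λ))
Lq = 56.25/(12.1 × 4.60)
Lq = 1.0106 emails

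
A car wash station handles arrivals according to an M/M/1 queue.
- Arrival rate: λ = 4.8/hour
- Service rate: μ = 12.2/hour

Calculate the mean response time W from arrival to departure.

First, compute utilization: ρ = λ/μ = 4.8/12.2 = 0.3934
For M/M/1: W = 1/(μ-λ)
W = 1/(12.2-4.8) = 1/7.40
W = 0.1351 hours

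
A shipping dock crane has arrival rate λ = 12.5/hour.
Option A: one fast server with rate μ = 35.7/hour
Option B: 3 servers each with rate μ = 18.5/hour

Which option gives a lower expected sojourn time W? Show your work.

Option A: single server μ = 35.7 (M/M/1)
  ρ_A = 12.5/35.7 = 0.3501
  W_A = 1/(μ-λ) = 1/(35.7-12.5) = 1/23.20 = 0.04310

Option B: 3 servers μ = 18.5 (M/M/3)
  ρ_B = λ/(cμ) = 12.5/(3×18.5) = 0.2252
  Offered load a = λ/μ = cρ = 12.5/18.5 = 0.6757
  P₀ = [ Σₙ₌₀^2 aⁿ/n! + a^3/(3!(1-ρ)) ]⁻¹
  Σ = a^0/0! + a^1/1! + a^2/2! = 1.00000 + 0.675676 + 0.228269 = 1.9039
  a^3/(3!(1-ρ)) = 0.3085/(6 × 0.7748) = 0.06636
  P₀ = 1/(1.9039 + 0.06636) = 0.5075
  Lq = P₀·a^3·ρ / (3!(1-ρ)²) = 0.50754 × 0.30847 × 0.22523 / (6 × 0.60028) = 0.009790
  Wq_B = Lq/λ = 0.00979032/12.5 = 0.00078323
  W_B = Wq_B + 1/μ = 0.00078323 + 0.054054 = 0.05484

Since W_A = 0.04310 < W_B = 0.05484, Option A (single fast server) has the shorter time in system.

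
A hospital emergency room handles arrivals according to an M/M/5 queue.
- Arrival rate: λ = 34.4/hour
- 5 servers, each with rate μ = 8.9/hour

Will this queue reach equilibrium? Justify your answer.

Stability requires ρ = λ/(cμ) < 1
ρ = 34.4/(5 × 8.9) = 34.4/44.50 = 0.7730
Since 0.7730 < 1, the system is STABLE.
The servers are busy 77.30% of the time.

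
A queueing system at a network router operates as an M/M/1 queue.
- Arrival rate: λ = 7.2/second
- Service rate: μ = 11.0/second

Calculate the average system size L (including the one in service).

ρ = λ/μ = 7.2/11.0 = 0.6545
For M/M/1: L = λ/(μ-λ)
L = 7.2/(11.0-7.2) = 7.2/3.80
L = 1.8947 packets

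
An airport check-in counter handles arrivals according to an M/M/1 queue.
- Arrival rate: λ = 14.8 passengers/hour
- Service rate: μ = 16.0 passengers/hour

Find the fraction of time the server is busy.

Server utilization: ρ = λ/μ
ρ = 14.8/16.0 = 0.9250
The server is busy 92.50% of the time.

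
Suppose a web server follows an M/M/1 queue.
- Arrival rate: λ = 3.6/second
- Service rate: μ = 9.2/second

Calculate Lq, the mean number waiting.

ρ = λ/μ = 3.6/9.2 = 0.3913
For M/M/1: Lq = λ²/(μ(μ-λ))
Lq = 12.96/(9.2 × 5.60)
Lq = 0.2516 requests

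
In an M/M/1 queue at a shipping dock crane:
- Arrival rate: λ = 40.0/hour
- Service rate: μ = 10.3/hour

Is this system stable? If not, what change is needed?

Stability requires ρ = λ/(cμ) < 1
ρ = 40.0/(1 × 10.3) = 40.0/10.30 = 3.8835
Since 3.8835 ≥ 1, the system is UNSTABLE.
Queue grows without bound. Need μ > λ = 40.0.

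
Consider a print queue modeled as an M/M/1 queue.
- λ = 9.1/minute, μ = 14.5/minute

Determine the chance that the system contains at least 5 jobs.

ρ = λ/μ = 9.1/14.5 = 0.62759
P(N ≥ n) = ρⁿ
P(N ≥ 5) = 0.62759^5
P(N ≥ 5) = 0.09736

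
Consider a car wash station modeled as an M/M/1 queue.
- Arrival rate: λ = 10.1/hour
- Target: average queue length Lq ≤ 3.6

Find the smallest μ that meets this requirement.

For M/M/1: Lq = λ²/(μ(μ-λ))
Need Lq ≤ 3.6, i.e. μ(μ-λ) ≥ λ²/3.6
μ² - 10.1μ - 102.01/3.6 ≥ 0  →  μ² - 10.1μ - 28.3361 ≥ 0
Quadratic formula (positive root): μ = [λ + √(λ² + 4×28.3361)]/2
Discriminant: 102.01 + 4×28.3361 = 215.3544, √215.3544 = 14.6750
μ ≥ (10.1 + 14.6750)/2 = 12.3875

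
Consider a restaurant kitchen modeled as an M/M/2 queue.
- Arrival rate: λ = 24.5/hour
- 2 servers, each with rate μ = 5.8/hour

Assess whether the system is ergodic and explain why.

Stability requires ρ = λ/(cμ) < 1
ρ = 24.5/(2 × 5.8) = 24.5/11.60 = 2.1121
Since 2.1121 ≥ 1, the system is UNSTABLE.
Need c > λ/μ = 24.5/5.8 = 4.22.
Minimum servers needed: c = 5.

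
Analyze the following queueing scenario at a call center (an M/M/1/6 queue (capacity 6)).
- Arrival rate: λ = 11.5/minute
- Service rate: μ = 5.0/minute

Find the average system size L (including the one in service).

ρ = λ/μ = 11.5/5.0 = 2.3000
P₀ = (1-ρ)/(1-ρ^(K+1)) = (1-2.3000)/(1-2.3000^7) = -1.3000/-339.4825 = 0.003829
P_K = P₀×ρ^K = 0.0038294 × 2.3000^6 = 0.0038294 × 148.0359 = 0.5669
L = ρ[1 - (K+1)ρ^K + Kρ^(K+1)] / [(1-ρ)(1-ρ^(K+1))]
L = 2.3000 × (1 - 7×148.0359 + 6×340.4825) / ((1 - 2.3000) × (1 - 340.4825)) = 5.2514 calls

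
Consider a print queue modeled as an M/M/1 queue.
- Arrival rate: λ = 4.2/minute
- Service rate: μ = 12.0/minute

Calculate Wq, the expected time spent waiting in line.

First, compute utilization: ρ = λ/μ = 4.2/12.0 = 0.3500
For M/M/1: Wq = λ/(μ(μ-λ))
Wq = 4.2/(12.0 × (12.0-4.2))
Wq = 4.2/(12.0 × 7.80)
Wq = 0.04487 minutes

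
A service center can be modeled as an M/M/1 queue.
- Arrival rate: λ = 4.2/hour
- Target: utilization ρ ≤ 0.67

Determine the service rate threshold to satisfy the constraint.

ρ = λ/μ, so μ = λ/ρ
μ ≥ 4.2/0.67 = 6.2687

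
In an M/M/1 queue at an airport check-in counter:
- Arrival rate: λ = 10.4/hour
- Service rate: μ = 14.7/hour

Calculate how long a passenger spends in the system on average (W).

First, compute utilization: ρ = λ/μ = 10.4/14.7 = 0.7075
For M/M/1: W = 1/(μ-λ)
W = 1/(14.7-10.4) = 1/4.30
W = 0.2326 hours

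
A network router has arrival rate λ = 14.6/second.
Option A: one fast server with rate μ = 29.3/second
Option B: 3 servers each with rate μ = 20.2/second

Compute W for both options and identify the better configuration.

Option A: single server μ = 29.3 (M/M/1)
  ρ_A = 14.6/29.3 = 0.4983
  W_A = 1/(μ-λ) = 1/(29.3-14.6) = 1/14.70 = 0.06803

Option B: 3 servers μ = 20.2 (M/M/3)
  ρ_B = λ/(cμ) = 14.6/(3×20.2) = 0.2409
  Offered load a = λ/μ = cρ = 14.6/20.2 = 0.7228
  P₀ = [ Σₙ₌₀^2 aⁿ/n! + a^3/(3!(1-ρ)) ]⁻¹
  Σ = a^0/0! + a^1/1! + a^2/2! = 1.0000 + 0.7228 + 0.2612 = 1.9840
  a^3/(3!(1-ρ)) = 0.37758/(6 × 0.75908) = 0.08290
  P₀ = 1/(1.9840 + 0.08290) = 0.4838
  Lq = P₀·a^3·ρ / (3!(1-ρ)²) = 0.4838 × 0.3776 × 0.2409 / (6 × 0.5762) = 0.01273
  Wq_B = Lq/λ = 0.0127306/14.6 = 0.00087196
  W_B = Wq_B + 1/μ = 0.00087196 + 0.049505 = 0.05038

Since W_B = 0.05038 < W_A = 0.06803, Option B (multiple servers) has the shorter time in system.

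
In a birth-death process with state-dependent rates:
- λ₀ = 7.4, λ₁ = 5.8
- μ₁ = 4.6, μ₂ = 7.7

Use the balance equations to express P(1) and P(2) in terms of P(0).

Balance equations:
State 0: λ₀P₀ = μ₁P₁ → P₁ = (λ₀/μ₁)P₀ = (7.4/4.6)P₀ = 1.6087P₀
State 1: P₂ = (λ₀λ₁)/(μ₁μ₂)P₀ = (7.4×5.8)/(4.6×7.7)P₀ = 1.2117P₀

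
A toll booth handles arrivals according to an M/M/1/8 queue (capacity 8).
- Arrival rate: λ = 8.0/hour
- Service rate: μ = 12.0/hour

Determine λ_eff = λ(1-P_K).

ρ = λ/μ = 8.0/12.0 = 0.666667
P₀ = (1-ρ)/(1-ρ^(K+1)) = (1-0.666667)/(1-0.666667^9) = 0.3333/0.9740 = 0.3422
P_K = P₀×ρ^K = 0.3422 × 0.666667^8 = 0.3422 × 0.03902 = 0.01335
λ_eff = λ(1-P_K) = 8.0 × (1 - 0.01335) = 8.0 × 0.98665 = 7.8932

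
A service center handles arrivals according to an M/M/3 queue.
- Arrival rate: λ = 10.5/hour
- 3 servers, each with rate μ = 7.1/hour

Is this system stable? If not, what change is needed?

Stability requires ρ = λ/(cμ) < 1
ρ = 10.5/(3 × 7.1) = 10.5/21.30 = 0.4930
Since 0.4930 < 1, the system is STABLE.
The servers are busy 49.30% of the time.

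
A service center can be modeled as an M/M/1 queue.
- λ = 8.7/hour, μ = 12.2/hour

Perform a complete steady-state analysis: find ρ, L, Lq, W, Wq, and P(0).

Step 1: ρ = λ/μ = 8.7/12.2 = 0.7131
Step 2: L = λ/(μ-λ) = 8.7/3.50 = 2.4857
Step 3: Lq = λ²/(μ(μ-λ)) = 75.69/(12.2×3.50) = 1.7726
Step 4: W = 1/(μ-λ) = 1/3.50 = 0.28571
Step 5: Wq = λ/(μ(μ-λ)) = 8.7/(12.2×3.50) = 0.2037
Step 6: P(0) = 1-ρ = 0.2869
Verify: L = λW = 8.7×0.28571 = 2.4857 ✔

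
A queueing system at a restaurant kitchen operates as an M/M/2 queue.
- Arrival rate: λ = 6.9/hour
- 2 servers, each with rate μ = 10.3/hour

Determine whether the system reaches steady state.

Stability requires ρ = λ/(cμ) < 1
ρ = 6.9/(2 × 10.3) = 6.9/20.60 = 0.3350
Since 0.3350 < 1, the system is STABLE.
The servers are busy 33.50% of the time.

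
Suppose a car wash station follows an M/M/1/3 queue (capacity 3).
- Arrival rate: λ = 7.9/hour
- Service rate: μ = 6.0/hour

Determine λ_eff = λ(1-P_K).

ρ = λ/μ = 7.9/6.0 = 1.3167
P₀ = (1-ρ)/(1-ρ^(K+1)) = (1-1.3167)/(1-1.3167^4) = -0.3167/-2.0057 = 0.1579
P_K = P₀×ρ^K = 0.157899 × 1.3167^3 = 0.157899 × 2.28276 = 0.3604
λ_eff = λ(1-P_K) = 7.9 × (1 - 0.360435) = 7.9 × 0.63957 = 5.0526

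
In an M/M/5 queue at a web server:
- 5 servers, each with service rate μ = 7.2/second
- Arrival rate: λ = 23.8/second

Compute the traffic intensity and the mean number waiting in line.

Traffic intensity: ρ = λ/(cμ) = 23.8/(5×7.2) = 0.6611
Since ρ = 0.6611 < 1, system is stable.
Offered load a = λ/μ = cρ = 23.8/7.2 = 3.3056
P₀ = [ Σₙ₌₀^4 aⁿ/n! + a^5/(5!(1-ρ)) ]⁻¹
Σ = a^0/0! + a^1/1! + a^2/2! + a^3/3! + a^4/4! = 1.0000 + 3.3056 + 5.4633 + 6.0198 + 4.9747 = 20.7634
a^5/(5!(1-ρ)) = 394.6593/(120 × 0.33889) = 9.7047
P₀ = 1/(20.7634 + 9.7047) = 0.03282
Lq = P₀·a^5·ρ / (5!(1-ρ)²) = 0.0328212 × 394.6593 × 0.661111 / (120 × 0.114846) = 0.6214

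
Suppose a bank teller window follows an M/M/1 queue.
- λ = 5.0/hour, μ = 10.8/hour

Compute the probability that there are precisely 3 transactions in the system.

ρ = λ/μ = 5.0/10.8 = 0.46296
P(n) = (1-ρ)ρⁿ
P(3) = (1-0.46296) × 0.46296^3
P(3) = 0.5370 × 0.09923
P(3) = 0.05329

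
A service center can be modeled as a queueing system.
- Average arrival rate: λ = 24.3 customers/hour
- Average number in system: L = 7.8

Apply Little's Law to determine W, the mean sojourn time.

Little's Law: L = λW, so W = L/λ
W = 7.8/24.3 = 0.3210 hours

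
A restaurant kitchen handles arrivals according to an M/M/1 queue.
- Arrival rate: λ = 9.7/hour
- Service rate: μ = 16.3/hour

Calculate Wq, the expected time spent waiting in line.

First, compute utilization: ρ = λ/μ = 9.7/16.3 = 0.5951
For M/M/1: Wq = λ/(μ(μ-λ))
Wq = 9.7/(16.3 × (16.3-9.7))
Wq = 9.7/(16.3 × 6.60)
Wq = 0.09017 hours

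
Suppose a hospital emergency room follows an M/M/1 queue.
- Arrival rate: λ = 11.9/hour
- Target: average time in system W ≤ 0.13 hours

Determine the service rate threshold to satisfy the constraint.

For M/M/1: W = 1/(μ-λ)
Need W ≤ 0.13, so 1/(μ-λ) ≤ 0.13
μ - λ ≥ 1/0.13 = 7.6923
μ ≥ 11.9 + 7.6923 = 19.5923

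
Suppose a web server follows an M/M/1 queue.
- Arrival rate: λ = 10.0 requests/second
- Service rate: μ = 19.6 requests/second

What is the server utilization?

Server utilization: ρ = λ/μ
ρ = 10.0/19.6 = 0.5102
The server is busy 51.02% of the time.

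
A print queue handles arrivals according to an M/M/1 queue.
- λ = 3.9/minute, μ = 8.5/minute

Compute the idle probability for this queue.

ρ = λ/μ = 3.9/8.5 = 0.4588
P(0) = 1 - ρ = 1 - 0.4588 = 0.5412
The server is idle 54.12% of the time.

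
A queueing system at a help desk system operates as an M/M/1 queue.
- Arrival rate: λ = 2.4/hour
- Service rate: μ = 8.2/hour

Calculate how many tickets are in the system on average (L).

ρ = λ/μ = 2.4/8.2 = 0.2927
For M/M/1: L = λ/(μ-λ)
L = 2.4/(8.2-2.4) = 2.4/5.80
L = 0.4138 tickets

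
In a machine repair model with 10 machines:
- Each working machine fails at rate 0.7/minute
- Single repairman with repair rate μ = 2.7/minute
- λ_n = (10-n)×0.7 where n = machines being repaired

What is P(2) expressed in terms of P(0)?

P(2)/P(0) = ∏_{i=0}^{2-1} λ_i/μ_{i+1}
= (10-0)×0.7/2.7 × (10-1)×0.7/2.7
= 6.0494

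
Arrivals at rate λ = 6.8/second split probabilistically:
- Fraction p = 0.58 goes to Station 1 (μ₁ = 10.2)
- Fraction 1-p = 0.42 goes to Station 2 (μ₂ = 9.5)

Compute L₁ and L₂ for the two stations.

Effective rates: λ₁ = 6.8×0.58 = 3.944, λ₂ = 6.8×0.42 = 2.856
Station 1: ρ₁ = 3.944/10.2 = 0.38667, L₁ = ρ₁/(1-ρ₁) = 0.38667/(1-0.38667) = 0.6304
Station 2: ρ₂ = 2.856/9.5 = 0.30063, L₂ = ρ₂/(1-ρ₂) = 0.30063/(1-0.30063) = 0.4299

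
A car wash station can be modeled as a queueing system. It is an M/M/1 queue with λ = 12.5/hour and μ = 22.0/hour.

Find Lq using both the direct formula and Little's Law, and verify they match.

Method 1 (direct): Lq = λ²/(μ(μ-λ)) = 156.25/(22.0 × 9.50) = 0.7476

Method 2 (Little's Law):
W = 1/(μ-λ) = 1/9.50 = 0.10526
Wq = W - 1/μ = 0.10526 - 0.045455 = 0.05981
Lq = λWq = 12.5 × 0.05981 = 0.7476 ✔ (matches Method 1)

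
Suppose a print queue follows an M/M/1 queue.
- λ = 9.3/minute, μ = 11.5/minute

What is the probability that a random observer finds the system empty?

ρ = λ/μ = 9.3/11.5 = 0.8087
P(0) = 1 - ρ = 1 - 0.8087 = 0.1913
The server is idle 19.13% of the time.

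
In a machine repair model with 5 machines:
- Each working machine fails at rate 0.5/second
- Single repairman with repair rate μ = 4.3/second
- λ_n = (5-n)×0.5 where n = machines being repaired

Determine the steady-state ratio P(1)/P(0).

P(1)/P(0) = ∏_{i=0}^{1-1} λ_i/μ_{i+1}
= (5-0)×0.5/4.3
= 0.5814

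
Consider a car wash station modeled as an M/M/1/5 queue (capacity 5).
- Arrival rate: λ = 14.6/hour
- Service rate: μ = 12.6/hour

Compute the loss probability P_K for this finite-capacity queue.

ρ = λ/μ = 14.6/12.6 = 1.15873
P₀ = (1-ρ)/(1-ρ^(K+1)) = (1-1.15873)/(1-1.15873^6) = -0.1587/-1.4204 = 0.1117
P_K = P₀×ρ^K = 0.11175 × 1.15873^5 = 0.11175 × 2.0889 = 0.2334
Blocking probability = 23.34%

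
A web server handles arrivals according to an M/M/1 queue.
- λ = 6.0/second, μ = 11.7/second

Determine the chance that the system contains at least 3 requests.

ρ = λ/μ = 6.0/11.7 = 0.51282
P(N ≥ n) = ρⁿ
P(N ≥ 3) = 0.51282^3
P(N ≥ 3) = 0.1349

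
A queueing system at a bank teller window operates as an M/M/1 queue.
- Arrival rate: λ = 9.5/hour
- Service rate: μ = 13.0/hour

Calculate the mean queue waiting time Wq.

First, compute utilization: ρ = λ/μ = 9.5/13.0 = 0.7308
For M/M/1: Wq = λ/(μ(μ-λ))
Wq = 9.5/(13.0 × (13.0-9.5))
Wq = 9.5/(13.0 × 3.50)
Wq = 0.2088 hours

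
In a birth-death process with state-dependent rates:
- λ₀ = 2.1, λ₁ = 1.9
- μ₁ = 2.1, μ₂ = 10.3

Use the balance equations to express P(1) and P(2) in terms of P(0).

Balance equations:
State 0: λ₀P₀ = μ₁P₁ → P₁ = (λ₀/μ₁)P₀ = (2.1/2.1)P₀ = 1.0000P₀
State 1: P₂ = (λ₀λ₁)/(μ₁μ₂)P₀ = (2.1×1.9)/(2.1×10.3)P₀ = 0.1845P₀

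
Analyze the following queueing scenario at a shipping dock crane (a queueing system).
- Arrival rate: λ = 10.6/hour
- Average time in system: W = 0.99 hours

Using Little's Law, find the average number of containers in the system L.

Little's Law: L = λW
L = 10.6 × 0.99 = 10.4940 containers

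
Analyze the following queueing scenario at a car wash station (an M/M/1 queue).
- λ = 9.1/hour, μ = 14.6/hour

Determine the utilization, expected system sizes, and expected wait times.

Step 1: ρ = λ/μ = 9.1/14.6 = 0.6233
Step 2: L = λ/(μ-λ) = 9.1/5.50 = 1.6545
Step 3: Lq = λ²/(μ(μ-λ)) = 82.81/(14.6×5.50) = 1.0313
Step 4: W = 1/(μ-λ) = 1/5.50 = 0.181818
Step 5: Wq = λ/(μ(μ-λ)) = 9.1/(14.6×5.50) = 0.1133
Step 6: P(0) = 1-ρ = 0.3767
Verify: L = λW = 9.1×0.181818 = 1.6545 ✔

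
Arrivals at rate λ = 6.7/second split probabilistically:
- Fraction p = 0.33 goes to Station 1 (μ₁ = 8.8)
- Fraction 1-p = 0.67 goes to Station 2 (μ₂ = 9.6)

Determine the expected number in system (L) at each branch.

Effective rates: λ₁ = 6.7×0.33 = 2.211, λ₂ = 6.7×0.67 = 4.489
Station 1: ρ₁ = 2.211/8.8 = 0.2513, L₁ = ρ₁/(1-ρ₁) = 0.2513/(1-0.2513) = 0.3356
Station 2: ρ₂ = 4.489/9.6 = 0.4676, L₂ = ρ₂/(1-ρ₂) = 0.4676/(1-0.4676) = 0.8783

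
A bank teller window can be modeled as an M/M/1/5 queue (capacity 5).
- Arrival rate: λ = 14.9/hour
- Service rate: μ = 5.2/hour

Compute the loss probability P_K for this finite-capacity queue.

ρ = λ/μ = 14.9/5.2 = 2.8654
P₀ = (1-ρ)/(1-ρ^(K+1)) = (1-2.8654)/(1-2.8654^6) = -1.8654/-552.4922 = 0.003376
P_K = P₀×ρ^K = 0.0033763 × 2.8654^5 = 0.0033763 × 193.1640 = 0.6522
Blocking probability = 65.22%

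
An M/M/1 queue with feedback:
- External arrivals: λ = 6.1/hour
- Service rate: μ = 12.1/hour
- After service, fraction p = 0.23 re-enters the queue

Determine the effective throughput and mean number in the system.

Effective arrival rate: λ_eff = λ/(1-p) = 6.1/(1-0.23) = 6.1/0.77 = 7.9221
ρ = λ_eff/μ = 7.9221/12.1 = 0.65472
L = ρ/(1-ρ) = 0.65472/(1-0.65472) = 1.8962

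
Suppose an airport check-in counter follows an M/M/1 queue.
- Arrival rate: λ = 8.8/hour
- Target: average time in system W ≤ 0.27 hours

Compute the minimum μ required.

For M/M/1: W = 1/(μ-λ)
Need W ≤ 0.27, so 1/(μ-λ) ≤ 0.27
μ - λ ≥ 1/0.27 = 3.7037
μ ≥ 8.8 + 3.7037 = 12.5037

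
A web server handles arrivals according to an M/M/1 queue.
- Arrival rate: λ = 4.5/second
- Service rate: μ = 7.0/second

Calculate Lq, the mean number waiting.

ρ = λ/μ = 4.5/7.0 = 0.6429
For M/M/1: Lq = λ²/(μ(μ-λ))
Lq = 20.25/(7.0 × 2.50)
Lq = 1.1571 requests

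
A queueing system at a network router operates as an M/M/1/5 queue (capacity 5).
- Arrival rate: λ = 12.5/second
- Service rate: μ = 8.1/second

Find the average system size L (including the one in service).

ρ = λ/μ = 12.5/8.1 = 1.5432
P₀ = (1-ρ)/(1-ρ^(K+1)) = (1-1.5432)/(1-1.5432^6) = -0.5432/-12.5062 = 0.04343
P_K = P₀×ρ^K = 0.04343 × 1.5432^5 = 0.04343 × 8.7521 = 0.3801
L = ρ[1 - (K+1)ρ^K + Kρ^(K+1)] / [(1-ρ)(1-ρ^(K+1))]
L = 1.5432 × (1 - 6×8.7521 + 5×13.5062) / ((1 - 1.5432) × (1 - 13.5062)) = 3.6388 packets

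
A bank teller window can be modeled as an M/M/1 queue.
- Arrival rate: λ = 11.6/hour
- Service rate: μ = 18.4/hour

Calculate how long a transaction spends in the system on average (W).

First, compute utilization: ρ = λ/μ = 11.6/18.4 = 0.6304
For M/M/1: W = 1/(μ-λ)
W = 1/(18.4-11.6) = 1/6.80
W = 0.1471 hours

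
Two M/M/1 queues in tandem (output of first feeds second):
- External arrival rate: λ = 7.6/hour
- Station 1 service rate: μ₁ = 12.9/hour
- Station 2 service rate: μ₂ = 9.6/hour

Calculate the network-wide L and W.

By Jackson's theorem, each station behaves as independent M/M/1.
Station 1: ρ₁ = 7.6/12.9 = 0.5891, L₁ = ρ₁/(1-ρ₁) = λ/(μ₁-λ) = 7.6/5.30 = 1.4340
Station 2: ρ₂ = 7.6/9.6 = 0.7917, L₂ = ρ₂/(1-ρ₂) = λ/(μ₂-λ) = 7.6/2.00 = 3.8000
Total: L = L₁ + L₂ = 1.4340 + 3.8000 = 5.2340
W = L/λ = 5.2340/7.6 = 0.6887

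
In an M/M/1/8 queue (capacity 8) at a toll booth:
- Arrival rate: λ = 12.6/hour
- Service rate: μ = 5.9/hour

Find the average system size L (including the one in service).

ρ = λ/μ = 12.6/5.9 = 2.1356
P₀ = (1-ρ)/(1-ρ^(K+1)) = (1-2.1356)/(1-2.1356^9) = -1.1356/-923.0154 = 0.001230
P_K = P₀×ρ^K = 0.0012303 × 2.1356^8 = 0.0012303 × 432.6725 = 0.5323
L = ρ[1 - (K+1)ρ^K + Kρ^(K+1)] / [(1-ρ)(1-ρ^(K+1))]
L = 2.1356 × (1 - 9×432.6725 + 8×924.0154) / ((1 - 2.1356) × (1 - 924.0154)) = 7.1292 vehicles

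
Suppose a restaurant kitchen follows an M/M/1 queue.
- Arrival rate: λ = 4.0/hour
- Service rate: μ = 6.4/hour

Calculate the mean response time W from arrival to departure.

First, compute utilization: ρ = λ/μ = 4.0/6.4 = 0.6250
For M/M/1: W = 1/(μ-λ)
W = 1/(6.4-4.0) = 1/2.40
W = 0.4167 hours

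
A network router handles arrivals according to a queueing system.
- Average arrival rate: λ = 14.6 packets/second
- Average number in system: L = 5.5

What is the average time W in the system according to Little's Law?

Little's Law: L = λW, so W = L/λ
W = 5.5/14.6 = 0.3767 seconds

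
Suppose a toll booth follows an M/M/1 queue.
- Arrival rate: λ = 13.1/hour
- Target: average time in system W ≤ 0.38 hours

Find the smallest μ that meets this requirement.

For M/M/1: W = 1/(μ-λ)
Need W ≤ 0.38, so 1/(μ-λ) ≤ 0.38
μ - λ ≥ 1/0.38 = 2.6316
μ ≥ 13.1 + 2.6316 = 15.7316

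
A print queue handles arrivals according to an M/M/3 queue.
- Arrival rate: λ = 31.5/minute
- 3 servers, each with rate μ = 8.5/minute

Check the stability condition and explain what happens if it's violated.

Stability requires ρ = λ/(cμ) < 1
ρ = 31.5/(3 × 8.5) = 31.5/25.50 = 1.2353
Since 1.2353 ≥ 1, the system is UNSTABLE.
Need c > λ/μ = 31.5/8.5 = 3.71.
Minimum servers needed: c = 4.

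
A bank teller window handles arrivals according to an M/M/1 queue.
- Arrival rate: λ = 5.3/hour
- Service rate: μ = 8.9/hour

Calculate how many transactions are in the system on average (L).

ρ = λ/μ = 5.3/8.9 = 0.5955
For M/M/1: L = λ/(μ-λ)
L = 5.3/(8.9-5.3) = 5.3/3.60
L = 1.4722 transactions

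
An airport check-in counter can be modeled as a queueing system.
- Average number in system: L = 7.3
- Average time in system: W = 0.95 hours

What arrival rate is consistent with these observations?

Little's Law: L = λW, so λ = L/W
λ = 7.3/0.95 = 7.6842 passengers/hour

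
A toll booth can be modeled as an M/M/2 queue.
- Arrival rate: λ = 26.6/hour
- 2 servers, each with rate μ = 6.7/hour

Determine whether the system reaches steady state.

Stability requires ρ = λ/(cμ) < 1
ρ = 26.6/(2 × 6.7) = 26.6/13.40 = 1.9851
Since 1.9851 ≥ 1, the system is UNSTABLE.
Need c > λ/μ = 26.6/6.7 = 3.97.
Minimum servers needed: c = 4.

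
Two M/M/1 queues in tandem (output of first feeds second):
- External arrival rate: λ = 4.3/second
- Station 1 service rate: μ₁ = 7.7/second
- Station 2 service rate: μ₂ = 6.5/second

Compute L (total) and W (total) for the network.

By Jackson's theorem, each station behaves as independent M/M/1.
Station 1: ρ₁ = 4.3/7.7 = 0.5584, L₁ = ρ₁/(1-ρ₁) = λ/(μ₁-λ) = 4.3/3.40 = 1.26471
Station 2: ρ₂ = 4.3/6.5 = 0.6615, L₂ = ρ₂/(1-ρ₂) = λ/(μ₂-λ) = 4.3/2.20 = 1.95455
Total: L = L₁ + L₂ = 1.26471 + 1.95455 = 3.2193
W = L/λ = 3.2193/4.3 = 0.7487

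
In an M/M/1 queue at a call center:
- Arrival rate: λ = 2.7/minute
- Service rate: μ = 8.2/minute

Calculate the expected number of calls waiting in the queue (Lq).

ρ = λ/μ = 2.7/8.2 = 0.3293
For M/M/1: Lq = λ²/(μ(μ-λ))
Lq = 7.29/(8.2 × 5.50)
Lq = 0.1616 calls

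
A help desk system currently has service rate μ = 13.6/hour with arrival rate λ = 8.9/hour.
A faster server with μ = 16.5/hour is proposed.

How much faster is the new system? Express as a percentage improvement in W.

System 1: ρ₁ = 8.9/13.6 = 0.6544, W₁ = 1/(13.6-8.9) = 0.2128
System 2: ρ₂ = 8.9/16.5 = 0.5394, W₂ = 1/(16.5-8.9) = 0.1316
Improvement: (W₁-W₂)/W₁ = (0.2128-0.1316)/0.2128 = 38.16%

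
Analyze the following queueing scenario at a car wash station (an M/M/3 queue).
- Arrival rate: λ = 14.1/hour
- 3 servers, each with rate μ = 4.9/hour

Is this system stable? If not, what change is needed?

Stability requires ρ = λ/(cμ) < 1
ρ = 14.1/(3 × 4.9) = 14.1/14.70 = 0.9592
Since 0.9592 < 1, the system is STABLE.
The servers are busy 95.92% of the time.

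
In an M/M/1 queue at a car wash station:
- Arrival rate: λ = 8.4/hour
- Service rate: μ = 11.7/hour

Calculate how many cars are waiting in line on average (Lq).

ρ = λ/μ = 8.4/11.7 = 0.7179
For M/M/1: Lq = λ²/(μ(μ-λ))
Lq = 70.56/(11.7 × 3.30)
Lq = 1.8275 cars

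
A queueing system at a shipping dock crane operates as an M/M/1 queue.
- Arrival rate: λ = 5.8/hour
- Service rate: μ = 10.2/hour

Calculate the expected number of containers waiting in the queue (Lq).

ρ = λ/μ = 5.8/10.2 = 0.5686
For M/M/1: Lq = λ²/(μ(μ-λ))
Lq = 33.64/(10.2 × 4.40)
Lq = 0.7496 containers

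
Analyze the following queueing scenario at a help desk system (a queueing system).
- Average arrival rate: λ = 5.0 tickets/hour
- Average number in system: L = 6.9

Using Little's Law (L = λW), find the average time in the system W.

Little's Law: L = λW, so W = L/λ
W = 6.9/5.0 = 1.3800 hours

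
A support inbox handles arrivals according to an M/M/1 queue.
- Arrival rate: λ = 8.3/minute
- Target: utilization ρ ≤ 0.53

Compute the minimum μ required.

ρ = λ/μ, so μ = λ/ρ
μ ≥ 8.3/0.53 = 15.6604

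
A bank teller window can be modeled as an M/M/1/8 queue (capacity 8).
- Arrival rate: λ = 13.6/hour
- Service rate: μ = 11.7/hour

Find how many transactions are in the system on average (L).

ρ = λ/μ = 13.6/11.7 = 1.1624
P₀ = (1-ρ)/(1-ρ^(K+1)) = (1-1.1624)/(1-1.1624^9) = -0.1624/-2.8744 = 0.05650
P_K = P₀×ρ^K = 0.05650 × 1.1624^8 = 0.05650 × 3.3331 = 0.1883
L = ρ[1 - (K+1)ρ^K + Kρ^(K+1)] / [(1-ρ)(1-ρ^(K+1))]
L = 1.1624 × (1 - 9×3.3331 + 8×3.8744) / ((1 - 1.1624) × (1 - 3.8744)) = 4.9735 transactions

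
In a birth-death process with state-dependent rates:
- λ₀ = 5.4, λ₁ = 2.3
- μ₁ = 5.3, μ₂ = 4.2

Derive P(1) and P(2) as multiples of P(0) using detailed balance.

Balance equations:
State 0: λ₀P₀ = μ₁P₁ → P₁ = (λ₀/μ₁)P₀ = (5.4/5.3)P₀ = 1.0189P₀
State 1: P₂ = (λ₀λ₁)/(μ₁μ₂)P₀ = (5.4×2.3)/(5.3×4.2)P₀ = 0.5580P₀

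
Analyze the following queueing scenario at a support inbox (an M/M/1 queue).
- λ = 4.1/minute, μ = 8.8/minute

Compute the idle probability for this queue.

ρ = λ/μ = 4.1/8.8 = 0.4659
P(0) = 1 - ρ = 1 - 0.4659 = 0.5341
The server is idle 53.41% of the time.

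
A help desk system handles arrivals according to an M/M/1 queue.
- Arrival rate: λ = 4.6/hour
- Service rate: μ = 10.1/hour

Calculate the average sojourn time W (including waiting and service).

First, compute utilization: ρ = λ/μ = 4.6/10.1 = 0.4554
For M/M/1: W = 1/(μ-λ)
W = 1/(10.1-4.6) = 1/5.50
W = 0.1818 hours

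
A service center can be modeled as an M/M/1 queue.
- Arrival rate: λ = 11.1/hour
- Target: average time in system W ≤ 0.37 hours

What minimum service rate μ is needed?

For M/M/1: W = 1/(μ-λ)
Need W ≤ 0.37, so 1/(μ-λ) ≤ 0.37
μ - λ ≥ 1/0.37 = 2.7027
μ ≥ 11.1 + 2.7027 = 13.8027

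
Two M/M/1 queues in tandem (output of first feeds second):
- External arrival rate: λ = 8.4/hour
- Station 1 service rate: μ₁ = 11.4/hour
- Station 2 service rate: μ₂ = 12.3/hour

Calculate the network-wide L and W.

By Jackson's theorem, each station behaves as independent M/M/1.
Station 1: ρ₁ = 8.4/11.4 = 0.7368, L₁ = ρ₁/(1-ρ₁) = λ/(μ₁-λ) = 8.4/3.00 = 2.8000
Station 2: ρ₂ = 8.4/12.3 = 0.6829, L₂ = ρ₂/(1-ρ₂) = λ/(μ₂-λ) = 8.4/3.90 = 2.1538
Total: L = L₁ + L₂ = 2.8000 + 2.1538 = 4.9538
W = L/λ = 4.9538/8.4 = 0.5897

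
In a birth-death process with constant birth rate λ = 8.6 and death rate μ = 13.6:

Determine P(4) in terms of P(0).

For constant rates: P(n)/P(0) = (λ/μ)^n
P(4)/P(0) = (8.6/13.6)^4 = 0.6324^4 = 0.1599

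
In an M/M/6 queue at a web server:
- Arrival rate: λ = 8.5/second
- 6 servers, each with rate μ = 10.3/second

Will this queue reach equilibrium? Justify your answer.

Stability requires ρ = λ/(cμ) < 1
ρ = 8.5/(6 × 10.3) = 8.5/61.80 = 0.1375
Since 0.1375 < 1, the system is STABLE.
The servers are busy 13.75% of the time.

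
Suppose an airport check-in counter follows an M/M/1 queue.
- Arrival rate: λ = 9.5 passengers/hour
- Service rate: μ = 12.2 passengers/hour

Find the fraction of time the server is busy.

Server utilization: ρ = λ/μ
ρ = 9.5/12.2 = 0.7787
The server is busy 77.87% of the time.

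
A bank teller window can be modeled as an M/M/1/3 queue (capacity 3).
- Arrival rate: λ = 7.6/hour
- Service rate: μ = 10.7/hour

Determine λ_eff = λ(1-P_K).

ρ = λ/μ = 7.6/10.7 = 0.7103
P₀ = (1-ρ)/(1-ρ^(K+1)) = (1-0.7103)/(1-0.7103^4) = 0.2897/0.7455 = 0.3886
P_K = P₀×ρ^K = 0.3886 × 0.7103^3 = 0.3886 × 0.3584 = 0.1393
λ_eff = λ(1-P_K) = 7.6 × (1 - 0.13926) = 7.6 × 0.86074 = 6.5416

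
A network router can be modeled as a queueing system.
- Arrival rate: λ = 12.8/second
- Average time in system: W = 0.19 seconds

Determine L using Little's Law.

Little's Law: L = λW
L = 12.8 × 0.19 = 2.4320 packets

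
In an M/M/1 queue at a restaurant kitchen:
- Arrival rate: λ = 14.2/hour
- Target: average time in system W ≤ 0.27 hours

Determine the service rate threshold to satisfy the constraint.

For M/M/1: W = 1/(μ-λ)
Need W ≤ 0.27, so 1/(μ-λ) ≤ 0.27
μ - λ ≥ 1/0.27 = 3.7037
μ ≥ 14.2 + 3.7037 = 17.9037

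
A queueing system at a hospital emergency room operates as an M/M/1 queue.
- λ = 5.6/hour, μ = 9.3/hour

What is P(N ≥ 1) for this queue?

ρ = λ/μ = 5.6/9.3 = 0.6022
P(N ≥ n) = ρⁿ
P(N ≥ 1) = 0.6022^1
P(N ≥ 1) = 0.6022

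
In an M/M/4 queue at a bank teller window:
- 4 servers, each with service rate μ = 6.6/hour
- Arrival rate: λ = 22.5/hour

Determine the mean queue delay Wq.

Traffic intensity: ρ = λ/(cμ) = 22.5/(4×6.6) = 0.8523
Since ρ = 0.8523 < 1, system is stable.
Offered load a = λ/μ = cρ = 22.5/6.6 = 3.4091
P₀ = [ Σₙ₌₀^3 aⁿ/n! + a^4/(4!(1-ρ)) ]⁻¹
Σ = a^0/0! + a^1/1! + a^2/2! + a^3/3! = 1.00000 + 3.40909 + 5.81095 + 6.60335 = 16.8234
a^4/(4!(1-ρ)) = 135.0686/(24 × 0.147727) = 38.0963
P₀ = 1/(16.8234 + 38.0963) = 0.01821
Lq = P₀·a^4·ρ / (4!(1-ρ)²) = 0.0182084 × 135.0686 × 0.852273 / (24 × 0.0218233) = 4.0020
Wq = Lq/λ = 4.0020/22.5 = 0.1779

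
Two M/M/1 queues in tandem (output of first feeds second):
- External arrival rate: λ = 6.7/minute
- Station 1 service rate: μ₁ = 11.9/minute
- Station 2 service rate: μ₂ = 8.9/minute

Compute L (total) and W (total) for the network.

By Jackson's theorem, each station behaves as independent M/M/1.
Station 1: ρ₁ = 6.7/11.9 = 0.5630, L₁ = ρ₁/(1-ρ₁) = λ/(μ₁-λ) = 6.7/5.20 = 1.28846
Station 2: ρ₂ = 6.7/8.9 = 0.7528, L₂ = ρ₂/(1-ρ₂) = λ/(μ₂-λ) = 6.7/2.20 = 3.04545
Total: L = L₁ + L₂ = 1.28846 + 3.04545 = 4.3339
W = L/λ = 4.3339/6.7 = 0.6469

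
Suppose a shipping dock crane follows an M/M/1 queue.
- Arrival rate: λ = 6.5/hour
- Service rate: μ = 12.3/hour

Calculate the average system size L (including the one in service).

ρ = λ/μ = 6.5/12.3 = 0.5285
For M/M/1: L = λ/(μ-λ)
L = 6.5/(12.3-6.5) = 6.5/5.80
L = 1.1207 containers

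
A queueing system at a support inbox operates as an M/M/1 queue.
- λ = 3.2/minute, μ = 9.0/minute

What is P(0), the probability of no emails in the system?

ρ = λ/μ = 3.2/9.0 = 0.3556
P(0) = 1 - ρ = 1 - 0.3556 = 0.6444
The server is idle 64.44% of the time.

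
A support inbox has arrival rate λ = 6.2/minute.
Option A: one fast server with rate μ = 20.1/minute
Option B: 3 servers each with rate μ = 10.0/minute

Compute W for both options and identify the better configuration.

Option A: single server μ = 20.1 (M/M/1)
  ρ_A = 6.2/20.1 = 0.3085
  W_A = 1/(μ-λ) = 1/(20.1-6.2) = 1/13.90 = 0.07194

Option B: 3 servers μ = 10.0 (M/M/3)
  ρ_B = λ/(cμ) = 6.2/(3×10.0) = 0.2067
  Offered load a = λ/μ = cρ = 6.2/10.0 = 0.6200
  P₀ = [ Σₙ₌₀^2 aⁿ/n! + a^3/(3!(1-ρ)) ]⁻¹
  Σ = a^0/0! + a^1/1! + a^2/2! = 1.0000 + 0.6200 + 0.1922 = 1.8122
  a^3/(3!(1-ρ)) = 0.2383/(6 × 0.7933) = 0.05007
  P₀ = 1/(1.8122 + 0.05007) = 0.5370
  Lq = P₀·a^3·ρ / (3!(1-ρ)²) = 0.5370 × 0.2383 × 0.2067 / (6 × 0.6294) = 0.007004
  Wq_B = Lq/λ = 0.007004/6.2 = 0.001130
  W_B = Wq_B + 1/μ = 0.001130 + 0.1000 = 0.1011

Since W_A = 0.07194 < W_B = 0.1011, Option A (single fast server) has the shorter time in system.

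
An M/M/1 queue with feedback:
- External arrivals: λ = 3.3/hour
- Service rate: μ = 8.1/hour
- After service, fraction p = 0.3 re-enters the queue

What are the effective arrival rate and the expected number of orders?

Effective arrival rate: λ_eff = λ/(1-p) = 3.3/(1-0.3) = 3.3/0.70 = 4.7143
ρ = λ_eff/μ = 4.7143/8.1 = 0.58201
L = ρ/(1-ρ) = 0.58201/(1-0.58201) = 1.3924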